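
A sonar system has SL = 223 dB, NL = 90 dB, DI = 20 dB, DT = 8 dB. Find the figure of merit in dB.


FOM = SL - NL + DI - DT = 223 - 90 + 20 - 8 = 145

145 dB


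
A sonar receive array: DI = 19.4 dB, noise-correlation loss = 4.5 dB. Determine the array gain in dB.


AG = DI - L_corr = 19.4 - 4.5 = 14.9

14.9 dB


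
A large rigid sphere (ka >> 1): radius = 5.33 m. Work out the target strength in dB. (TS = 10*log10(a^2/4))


TS = 10*log10(5.33^2 / 4) = 10*log10(7.102225) = 8.51

8.51 dB


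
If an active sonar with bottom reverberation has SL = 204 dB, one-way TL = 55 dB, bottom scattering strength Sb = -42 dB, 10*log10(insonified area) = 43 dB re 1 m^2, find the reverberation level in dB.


RL = SL - 2*TL + Sb + 10*log10(A) = 204 - 2*55 + (-42) + 43 = 95

95 dB


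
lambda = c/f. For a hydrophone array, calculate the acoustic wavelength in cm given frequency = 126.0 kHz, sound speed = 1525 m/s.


1.21 cm


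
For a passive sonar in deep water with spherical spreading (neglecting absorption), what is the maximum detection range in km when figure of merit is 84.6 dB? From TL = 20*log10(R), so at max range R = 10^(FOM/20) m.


16.98 km


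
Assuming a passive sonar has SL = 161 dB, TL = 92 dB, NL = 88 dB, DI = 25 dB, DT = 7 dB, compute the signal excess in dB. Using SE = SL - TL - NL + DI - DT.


SE = SL - TL - NL + DI - DT = 161 - 92 - 88 + 25 - 7 = -1

-1 dB


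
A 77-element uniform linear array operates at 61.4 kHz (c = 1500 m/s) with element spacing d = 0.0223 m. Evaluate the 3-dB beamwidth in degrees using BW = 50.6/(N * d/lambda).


0.72 deg


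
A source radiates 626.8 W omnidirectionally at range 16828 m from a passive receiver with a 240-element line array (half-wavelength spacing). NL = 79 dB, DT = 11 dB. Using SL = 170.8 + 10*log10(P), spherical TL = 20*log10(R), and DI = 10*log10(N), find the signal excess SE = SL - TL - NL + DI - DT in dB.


Step 1: SL = 170.8 + 10*log10(626.8) = 198.77 dB
Step 2: TL = 20*log10(16828) = 84.52 dB
Step 3: DI = 10*log10(240) = 23.8 dB
Step 4: SE = SL - TL - NL + DI - DT = 198.77 - 84.52 - 79 + 23.8 - 11 = 48.05

48.05 dB


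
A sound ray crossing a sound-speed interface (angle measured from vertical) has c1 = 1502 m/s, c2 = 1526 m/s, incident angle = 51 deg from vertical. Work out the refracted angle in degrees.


sin(theta2) = (c2/c1)*sin(theta1) = (1526/1502)*sin(51 deg) = 0.78956
theta2 = arcsin(0.78956) = 52.14

52.14 deg


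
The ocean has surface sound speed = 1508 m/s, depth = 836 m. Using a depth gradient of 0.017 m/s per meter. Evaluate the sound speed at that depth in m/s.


c = 1508 + 0.017 * 836 = 1522.212

1522.212 m/s


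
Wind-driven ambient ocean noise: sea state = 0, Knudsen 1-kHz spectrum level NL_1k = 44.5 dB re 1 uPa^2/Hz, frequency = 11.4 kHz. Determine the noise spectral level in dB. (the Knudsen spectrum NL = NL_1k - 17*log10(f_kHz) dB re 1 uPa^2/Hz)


26.53 dB


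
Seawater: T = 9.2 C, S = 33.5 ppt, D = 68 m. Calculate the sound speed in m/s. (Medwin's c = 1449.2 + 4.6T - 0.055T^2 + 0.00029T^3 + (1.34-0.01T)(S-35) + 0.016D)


c = 1449.2 + 4.6*9.2 - 0.055*9.2^2 + 0.00029*9.2^3 + (1.34 - 0.01*9.2)*(33.5 - 35) + 0.016*68 = 1486.31

1486.31 m/s


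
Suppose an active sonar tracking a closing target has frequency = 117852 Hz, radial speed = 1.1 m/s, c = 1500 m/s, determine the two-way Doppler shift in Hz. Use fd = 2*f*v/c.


fd = 2*f*v/c = 2 * 117852 * 1.1 / 1500 = 172.85

172.85 Hz


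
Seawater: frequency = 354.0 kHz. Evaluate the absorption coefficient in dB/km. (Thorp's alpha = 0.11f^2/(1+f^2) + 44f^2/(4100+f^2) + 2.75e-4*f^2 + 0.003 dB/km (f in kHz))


f^2 = 125316.0
alpha = 0.11*125316.0/(1+125316.0) + 44*125316.0/(4100+125316.0) + 2.75e-4*125316.0 + 0.003 = 77.181

77.181 dB/km


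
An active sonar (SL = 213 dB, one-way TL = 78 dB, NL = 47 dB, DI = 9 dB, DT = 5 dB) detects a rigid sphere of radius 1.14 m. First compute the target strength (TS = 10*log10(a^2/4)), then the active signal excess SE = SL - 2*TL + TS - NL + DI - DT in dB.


Step 1: TS = 10*log10(1.14^2/4) = -4.88 dB
Step 2: SE = SL - 2*TL + TS - NL + DI - DT = 213 - 2*78 + (-4.88) - 47 + 9 - 5 = 9.12

9.12 dB


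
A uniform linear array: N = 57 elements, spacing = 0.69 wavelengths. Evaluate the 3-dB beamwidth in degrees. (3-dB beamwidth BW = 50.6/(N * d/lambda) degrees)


BW = 50.6 / (57 * 0.69) = 50.6 / 39.33 = 1.29

1.29 deg


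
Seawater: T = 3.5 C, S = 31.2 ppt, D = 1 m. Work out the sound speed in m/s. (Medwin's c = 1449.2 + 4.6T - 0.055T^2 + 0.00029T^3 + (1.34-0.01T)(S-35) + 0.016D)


c = 1449.2 + 4.6*3.5 - 0.055*3.5^2 + 0.00029*3.5^3 + (1.34 - 0.01*3.5)*(31.2 - 35) + 0.016*1 = 1459.7

1459.7 m/s


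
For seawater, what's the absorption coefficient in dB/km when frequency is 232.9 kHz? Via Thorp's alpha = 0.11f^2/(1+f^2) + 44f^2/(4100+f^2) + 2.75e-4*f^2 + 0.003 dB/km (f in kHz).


f^2 = 54242.41
alpha = 0.11*54242.41/(1+54242.41) + 44*54242.41/(4100+54242.41) + 2.75e-4*54242.41 + 0.003 = 55.938

55.938 dB/km


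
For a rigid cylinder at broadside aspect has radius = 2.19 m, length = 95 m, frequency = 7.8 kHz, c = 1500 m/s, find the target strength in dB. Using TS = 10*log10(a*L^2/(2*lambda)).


lambda = 1500/7800 = 0.19231 m
TS = 10*log10(2.19*95^2/(2*0.19231)) = 47.11

47.11 dB


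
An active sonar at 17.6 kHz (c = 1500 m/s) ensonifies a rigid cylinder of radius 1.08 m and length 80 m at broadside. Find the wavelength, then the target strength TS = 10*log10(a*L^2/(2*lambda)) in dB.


Step 1: lambda = c/f = 1500/17600 = 0.08523 m
Step 2: TS = 10*log10(a*L^2/(2*lambda)) = 10*log10(1.08*80^2/(2*0.08523)) = 46.08

46.08 dB


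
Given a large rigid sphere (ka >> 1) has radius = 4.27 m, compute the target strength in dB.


TS = 10*log10(4.27^2 / 4) = 10*log10(4.558225) = 6.59

6.59 dB


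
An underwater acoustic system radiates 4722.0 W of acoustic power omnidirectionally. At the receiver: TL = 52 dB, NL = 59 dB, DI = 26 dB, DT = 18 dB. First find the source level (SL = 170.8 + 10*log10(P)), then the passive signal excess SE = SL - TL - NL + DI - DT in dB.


Step 1: SL = 170.8 + 10*log10(4722.0) = 207.54 dB
Step 2: SE = SL - TL - NL + DI - DT = 207.54 - 52 - 59 + 26 - 18 = 104.54

104.54 dB


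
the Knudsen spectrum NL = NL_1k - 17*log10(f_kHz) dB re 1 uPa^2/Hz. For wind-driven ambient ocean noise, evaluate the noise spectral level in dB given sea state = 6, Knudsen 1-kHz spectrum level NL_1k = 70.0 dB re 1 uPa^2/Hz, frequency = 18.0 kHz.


48.66 dB


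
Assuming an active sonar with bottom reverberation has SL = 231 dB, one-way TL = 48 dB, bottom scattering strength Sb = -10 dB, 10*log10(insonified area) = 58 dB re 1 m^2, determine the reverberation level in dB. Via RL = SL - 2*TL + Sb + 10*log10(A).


RL = SL - 2*TL + Sb + 10*log10(A) = 231 - 2*48 + (-10) + 58 = 183

183 dB


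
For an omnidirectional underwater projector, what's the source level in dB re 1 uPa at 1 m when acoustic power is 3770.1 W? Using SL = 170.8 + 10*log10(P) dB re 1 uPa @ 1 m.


SL = 170.8 + 10*log10(3770.1) = 170.8 + 35.76 = 206.56

206.56 dB


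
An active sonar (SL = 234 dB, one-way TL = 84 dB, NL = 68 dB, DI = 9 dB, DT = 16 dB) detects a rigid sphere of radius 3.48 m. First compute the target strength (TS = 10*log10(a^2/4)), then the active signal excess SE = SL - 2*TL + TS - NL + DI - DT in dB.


Step 1: TS = 10*log10(3.48^2/4) = 4.81 dB
Step 2: SE = SL - 2*TL + TS - NL + DI - DT = 234 - 2*84 + (4.81) - 68 + 9 - 16 = -4.19

-4.19 dB


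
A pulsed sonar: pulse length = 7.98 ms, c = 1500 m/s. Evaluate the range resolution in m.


5.985 m


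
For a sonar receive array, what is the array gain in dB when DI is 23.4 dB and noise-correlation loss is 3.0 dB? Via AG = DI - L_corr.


AG = DI - L_corr = 23.4 - 3.0 = 20.4

20.4 dB


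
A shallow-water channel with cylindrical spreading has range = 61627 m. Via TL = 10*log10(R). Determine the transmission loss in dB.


TL = 10*log10(61627) = 47.9

47.9 dB


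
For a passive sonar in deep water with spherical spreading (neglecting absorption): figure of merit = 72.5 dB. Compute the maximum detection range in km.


4.22 km


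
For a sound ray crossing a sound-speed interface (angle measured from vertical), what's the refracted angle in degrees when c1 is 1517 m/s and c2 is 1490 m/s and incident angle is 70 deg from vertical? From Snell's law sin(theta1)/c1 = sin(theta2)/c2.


sin(theta2) = (c2/c1)*sin(theta1) = (1490/1517)*sin(70 deg) = 0.92297
theta2 = arcsin(0.92297) = 67.36

67.36 deg


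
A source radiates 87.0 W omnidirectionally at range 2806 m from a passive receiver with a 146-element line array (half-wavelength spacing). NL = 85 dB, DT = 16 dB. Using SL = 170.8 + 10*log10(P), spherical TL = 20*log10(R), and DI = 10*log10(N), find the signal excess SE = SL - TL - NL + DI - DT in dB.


Step 1: SL = 170.8 + 10*log10(87.0) = 190.2 dB
Step 2: TL = 20*log10(2806) = 68.96 dB
Step 3: DI = 10*log10(146) = 21.64 dB
Step 4: SE = SL - TL - NL + DI - DT = 190.2 - 68.96 - 85 + 21.64 - 16 = 41.88

41.88 dB


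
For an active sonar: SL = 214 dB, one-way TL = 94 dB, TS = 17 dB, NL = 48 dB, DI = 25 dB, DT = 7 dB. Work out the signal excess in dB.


SE = SL - 2*TL + TS - NL + DI - DT = 214 - 2*94 + (17) - 48 + 25 - 7 = 13

13 dB


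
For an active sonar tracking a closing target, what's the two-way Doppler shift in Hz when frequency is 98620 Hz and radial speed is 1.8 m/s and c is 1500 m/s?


236.69 Hz


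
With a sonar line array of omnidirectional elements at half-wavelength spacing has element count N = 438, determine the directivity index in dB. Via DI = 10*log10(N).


DI = 10*log10(438) = 26.41

26.41 dB


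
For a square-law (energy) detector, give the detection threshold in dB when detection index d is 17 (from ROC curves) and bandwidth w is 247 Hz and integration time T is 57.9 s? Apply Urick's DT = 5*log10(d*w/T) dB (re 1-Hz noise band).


DT = 5*log10(d*w/T) = 5*log10(17 * 247 / 57.9) = 5*log10(72.52) = 9.3

9.3 dB


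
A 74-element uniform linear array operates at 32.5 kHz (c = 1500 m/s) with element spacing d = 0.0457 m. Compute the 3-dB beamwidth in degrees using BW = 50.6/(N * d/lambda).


0.69 deg


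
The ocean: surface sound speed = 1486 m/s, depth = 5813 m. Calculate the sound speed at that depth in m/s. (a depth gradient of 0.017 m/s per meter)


1584.821 m/s


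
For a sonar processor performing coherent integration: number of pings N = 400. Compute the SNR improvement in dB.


Gain = 10*log10(400) = 26.02

26.02 dB


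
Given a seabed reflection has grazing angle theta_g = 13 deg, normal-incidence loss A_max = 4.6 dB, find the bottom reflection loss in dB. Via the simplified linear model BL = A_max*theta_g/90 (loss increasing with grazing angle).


BL = A_max * theta_g / 90 = 4.6 * 13 / 90 = 0.66

0.66 dB


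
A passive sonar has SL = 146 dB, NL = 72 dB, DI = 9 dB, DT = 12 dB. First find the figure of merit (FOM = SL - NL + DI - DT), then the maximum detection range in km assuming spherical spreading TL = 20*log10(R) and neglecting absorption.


Step 1: FOM = SL - NL + DI - DT = 146 - 72 + 9 - 12 = 71 dB
Step 2: at max range FOM = TL = 20*log10(R), so R = 10^(71/20) = 3548.13 m = 3.55 km

3.55 km


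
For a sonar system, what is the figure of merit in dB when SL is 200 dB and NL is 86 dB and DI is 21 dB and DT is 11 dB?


FOM = SL - NL + DI - DT = 200 - 86 + 21 - 11 = 124

124 dB


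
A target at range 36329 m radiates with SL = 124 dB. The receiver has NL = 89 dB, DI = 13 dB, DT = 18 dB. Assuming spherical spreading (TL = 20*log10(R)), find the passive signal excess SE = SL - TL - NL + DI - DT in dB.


Step 1: TL = 20*log10(36329) = 91.21 dB
Step 2: SE = 124 - 91.21 - 89 + 13 - 18 = -61.21

-61.21 dB


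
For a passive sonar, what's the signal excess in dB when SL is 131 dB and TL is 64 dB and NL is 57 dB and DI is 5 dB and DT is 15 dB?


SE = SL - TL - NL + DI - DT = 131 - 64 - 57 + 5 - 15 = 0

0 dB


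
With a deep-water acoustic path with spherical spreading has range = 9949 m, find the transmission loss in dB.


TL = 20*log10(9949) = 79.96

79.96 dB


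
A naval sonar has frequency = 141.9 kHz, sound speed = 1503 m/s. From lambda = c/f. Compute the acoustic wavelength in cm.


1.06 cm


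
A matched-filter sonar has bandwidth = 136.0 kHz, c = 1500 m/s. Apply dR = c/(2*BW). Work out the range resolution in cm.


0.55 cm


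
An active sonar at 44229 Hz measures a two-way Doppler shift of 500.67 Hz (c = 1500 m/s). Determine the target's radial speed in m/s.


From fd = 2*f*v/c, v = c*fd/(2*f) = 1500 * 500.67 / (2*44229) = 8.49

8.49 m/s


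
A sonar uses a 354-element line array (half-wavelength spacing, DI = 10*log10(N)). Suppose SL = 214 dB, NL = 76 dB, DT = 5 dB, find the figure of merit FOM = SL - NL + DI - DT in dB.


Step 1: DI = 10*log10(354) = 25.49 dB
Step 2: FOM = SL - NL + DI - DT = 214 - 76 + 25.49 - 5 = 158.49

158.49 dB


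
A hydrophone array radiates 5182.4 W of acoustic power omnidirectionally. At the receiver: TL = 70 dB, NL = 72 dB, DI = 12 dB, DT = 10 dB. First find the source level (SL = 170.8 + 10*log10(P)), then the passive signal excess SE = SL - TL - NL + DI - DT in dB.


Step 1: SL = 170.8 + 10*log10(5182.4) = 207.95 dB
Step 2: SE = SL - TL - NL + DI - DT = 207.95 - 70 - 72 + 12 - 10 = 67.95

67.95 dB


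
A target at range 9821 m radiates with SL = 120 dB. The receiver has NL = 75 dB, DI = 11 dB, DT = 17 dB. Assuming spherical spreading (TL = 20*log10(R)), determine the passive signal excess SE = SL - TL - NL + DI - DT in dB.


-40.84 dB


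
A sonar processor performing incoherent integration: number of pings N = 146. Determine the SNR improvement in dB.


10.82 dB


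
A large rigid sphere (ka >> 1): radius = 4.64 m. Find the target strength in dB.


TS = 10*log10(4.64^2 / 4) = 10*log10(5.3824) = 7.31

7.31 dB


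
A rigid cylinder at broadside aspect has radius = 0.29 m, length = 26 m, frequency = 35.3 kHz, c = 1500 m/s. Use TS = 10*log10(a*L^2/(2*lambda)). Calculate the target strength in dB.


lambda = 1500/35300 = 0.04249 m
TS = 10*log10(0.29*26^2/(2*0.04249)) = 33.63

33.63 dB


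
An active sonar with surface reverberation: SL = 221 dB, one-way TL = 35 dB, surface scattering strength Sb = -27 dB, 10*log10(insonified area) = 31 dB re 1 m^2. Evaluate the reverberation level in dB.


155 dB


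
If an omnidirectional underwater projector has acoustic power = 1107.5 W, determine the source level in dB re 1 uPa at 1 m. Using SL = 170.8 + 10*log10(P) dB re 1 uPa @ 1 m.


SL = 170.8 + 10*log10(1107.5) = 170.8 + 30.44 = 201.24

201.24 dB


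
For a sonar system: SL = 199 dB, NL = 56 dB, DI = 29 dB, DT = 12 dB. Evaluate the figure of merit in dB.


FOM = SL - NL + DI - DT = 199 - 56 + 29 - 12 = 160

160 dB


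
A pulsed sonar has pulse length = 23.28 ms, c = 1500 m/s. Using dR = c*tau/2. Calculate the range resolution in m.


dR = c*tau/2 = 1500 * 23.28e-3 / 2 = 17.46

17.46 m


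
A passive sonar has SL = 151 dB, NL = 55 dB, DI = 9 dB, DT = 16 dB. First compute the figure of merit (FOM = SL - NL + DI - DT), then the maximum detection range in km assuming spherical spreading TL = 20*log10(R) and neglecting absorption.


Step 1: FOM = SL - NL + DI - DT = 151 - 55 + 9 - 16 = 89 dB
Step 2: at max range FOM = TL = 20*log10(R), so R = 10^(89/20) = 28183.83 m = 28.18 km

28.18 km


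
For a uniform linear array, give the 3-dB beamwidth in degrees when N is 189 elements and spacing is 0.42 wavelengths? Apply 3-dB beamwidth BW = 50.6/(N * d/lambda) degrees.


BW = 50.6 / (189 * 0.42) = 50.6 / 79.38 = 0.64

0.64 deg


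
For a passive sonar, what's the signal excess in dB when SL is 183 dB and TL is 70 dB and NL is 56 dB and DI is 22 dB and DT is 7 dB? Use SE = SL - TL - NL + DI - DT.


SE = SL - TL - NL + DI - DT = 183 - 70 - 56 + 22 - 7 = 72

72 dB


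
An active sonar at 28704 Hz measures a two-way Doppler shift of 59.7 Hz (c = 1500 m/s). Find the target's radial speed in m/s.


From fd = 2*f*v/c, v = c*fd/(2*f) = 1500 * 59.7 / (2*28704) = 1.56

1.56 m/s


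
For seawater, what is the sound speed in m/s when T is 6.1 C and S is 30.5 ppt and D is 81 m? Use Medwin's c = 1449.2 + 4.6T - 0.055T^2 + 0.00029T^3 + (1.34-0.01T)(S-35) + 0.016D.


c = 1449.2 + 4.6*6.1 - 0.055*6.1^2 + 0.00029*6.1^3 + (1.34 - 0.01*6.1)*(30.5 - 35) + 0.016*81 = 1470.82

1470.82 m/s


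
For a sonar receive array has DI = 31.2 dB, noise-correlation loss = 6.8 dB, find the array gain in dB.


AG = DI - L_corr = 31.2 - 6.8 = 24.4

24.4 dB


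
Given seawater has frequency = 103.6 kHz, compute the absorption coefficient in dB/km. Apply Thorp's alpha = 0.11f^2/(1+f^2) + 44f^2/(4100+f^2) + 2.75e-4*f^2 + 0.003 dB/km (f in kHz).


f^2 = 10732.96
alpha = 0.11*10732.96/(1+10732.96) + 44*10732.96/(4100+10732.96) + 2.75e-4*10732.96 + 0.003 = 34.902

34.902 dB/km


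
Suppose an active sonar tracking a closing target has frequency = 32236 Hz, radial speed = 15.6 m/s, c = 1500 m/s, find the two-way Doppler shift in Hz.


fd = 2*f*v/c = 2 * 32236 * 15.6 / 1500 = 670.51

670.51 Hz


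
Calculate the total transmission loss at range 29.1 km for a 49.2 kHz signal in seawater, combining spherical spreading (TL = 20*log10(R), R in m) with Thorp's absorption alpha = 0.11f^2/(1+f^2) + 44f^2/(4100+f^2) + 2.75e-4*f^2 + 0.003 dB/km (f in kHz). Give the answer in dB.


587.26 dB


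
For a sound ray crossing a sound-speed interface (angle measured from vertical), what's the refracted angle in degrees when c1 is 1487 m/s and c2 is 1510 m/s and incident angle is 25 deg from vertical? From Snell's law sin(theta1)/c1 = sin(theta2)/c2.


sin(theta2) = (c2/c1)*sin(theta1) = (1510/1487)*sin(25 deg) = 0.42916
theta2 = arcsin(0.42916) = 25.41

25.41 deg


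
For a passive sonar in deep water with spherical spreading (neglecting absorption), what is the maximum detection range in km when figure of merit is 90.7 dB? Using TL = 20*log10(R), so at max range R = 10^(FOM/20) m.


34.28 km


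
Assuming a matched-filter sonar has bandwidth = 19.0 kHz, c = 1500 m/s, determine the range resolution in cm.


dR = c/(2*BW) = 1500 / (2 * 19.0e3) = 0.0395 m = 3.95 cm

3.95 cm


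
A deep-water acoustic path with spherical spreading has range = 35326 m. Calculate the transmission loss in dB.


TL = 20*log10(35326) = 90.96

90.96 dB


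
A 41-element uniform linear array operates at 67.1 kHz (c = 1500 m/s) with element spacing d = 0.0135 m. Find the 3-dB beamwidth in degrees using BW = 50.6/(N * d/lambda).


2.04 deg


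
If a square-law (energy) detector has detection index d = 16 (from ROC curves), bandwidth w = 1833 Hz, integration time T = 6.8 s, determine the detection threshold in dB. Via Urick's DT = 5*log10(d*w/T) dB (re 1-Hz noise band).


18.17 dB


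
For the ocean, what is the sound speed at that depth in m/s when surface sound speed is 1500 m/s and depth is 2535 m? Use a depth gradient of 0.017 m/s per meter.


1543.095 m/s


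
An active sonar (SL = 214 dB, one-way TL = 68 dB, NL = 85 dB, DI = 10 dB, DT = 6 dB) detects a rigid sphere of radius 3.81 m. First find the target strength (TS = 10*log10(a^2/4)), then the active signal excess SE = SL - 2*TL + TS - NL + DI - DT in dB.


Step 1: TS = 10*log10(3.81^2/4) = 5.6 dB
Step 2: SE = SL - 2*TL + TS - NL + DI - DT = 214 - 2*68 + (5.6) - 85 + 10 - 6 = 2.6

2.6 dB


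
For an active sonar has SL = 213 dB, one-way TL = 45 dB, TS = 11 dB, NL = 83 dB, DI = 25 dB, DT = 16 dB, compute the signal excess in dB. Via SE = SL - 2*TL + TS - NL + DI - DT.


60 dB


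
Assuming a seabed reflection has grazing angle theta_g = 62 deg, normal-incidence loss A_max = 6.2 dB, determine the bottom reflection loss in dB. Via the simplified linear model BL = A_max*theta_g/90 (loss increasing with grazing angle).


4.27 dB


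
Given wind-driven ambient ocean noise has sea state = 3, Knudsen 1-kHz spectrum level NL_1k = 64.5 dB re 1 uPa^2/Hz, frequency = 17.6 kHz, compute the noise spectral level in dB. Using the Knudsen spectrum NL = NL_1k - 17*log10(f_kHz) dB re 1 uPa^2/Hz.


43.33 dB


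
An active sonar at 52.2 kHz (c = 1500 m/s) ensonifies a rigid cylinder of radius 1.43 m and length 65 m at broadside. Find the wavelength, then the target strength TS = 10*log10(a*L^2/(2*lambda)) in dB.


Step 1: lambda = c/f = 1500/52200 = 0.02874 m
Step 2: TS = 10*log10(a*L^2/(2*lambda)) = 10*log10(1.43*65^2/(2*0.02874)) = 50.22

50.22 dB


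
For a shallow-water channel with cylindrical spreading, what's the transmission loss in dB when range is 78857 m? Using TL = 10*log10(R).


TL = 10*log10(78857) = 48.97

48.97 dB


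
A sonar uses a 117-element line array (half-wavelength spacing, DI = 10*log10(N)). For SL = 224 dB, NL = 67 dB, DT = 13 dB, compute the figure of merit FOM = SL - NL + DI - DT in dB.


Step 1: DI = 10*log10(117) = 20.68 dB
Step 2: FOM = SL - NL + DI - DT = 224 - 67 + 20.68 - 13 = 164.68

164.68 dB


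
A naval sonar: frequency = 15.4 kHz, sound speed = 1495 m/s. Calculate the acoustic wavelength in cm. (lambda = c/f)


lambda = c/f = 1495 / 15400 = 0.0971 m = 9.71 cm

9.71 cm


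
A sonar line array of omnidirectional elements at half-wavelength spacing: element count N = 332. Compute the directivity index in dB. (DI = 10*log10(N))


DI = 10*log10(332) = 25.21

25.21 dB


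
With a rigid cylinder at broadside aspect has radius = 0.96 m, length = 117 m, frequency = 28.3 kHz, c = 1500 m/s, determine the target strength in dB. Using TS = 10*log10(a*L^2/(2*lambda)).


lambda = 1500/28300 = 0.053 m
TS = 10*log10(0.96*117^2/(2*0.053)) = 50.93

50.93 dB


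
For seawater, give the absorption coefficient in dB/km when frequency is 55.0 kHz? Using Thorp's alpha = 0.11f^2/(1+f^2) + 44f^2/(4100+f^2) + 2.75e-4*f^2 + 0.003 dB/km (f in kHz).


19.626 dB/km


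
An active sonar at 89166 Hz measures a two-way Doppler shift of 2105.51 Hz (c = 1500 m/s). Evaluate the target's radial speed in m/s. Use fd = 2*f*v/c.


17.71 m/s


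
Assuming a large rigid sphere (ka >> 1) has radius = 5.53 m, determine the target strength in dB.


TS = 10*log10(5.53^2 / 4) = 10*log10(7.645225) = 8.83

8.83 dB


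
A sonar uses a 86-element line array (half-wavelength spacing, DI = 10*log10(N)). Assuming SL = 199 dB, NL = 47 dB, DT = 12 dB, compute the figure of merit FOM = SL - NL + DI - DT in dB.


159.34 dB


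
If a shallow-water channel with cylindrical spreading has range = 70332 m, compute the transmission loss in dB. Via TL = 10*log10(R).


TL = 10*log10(70332) = 48.47

48.47 dB


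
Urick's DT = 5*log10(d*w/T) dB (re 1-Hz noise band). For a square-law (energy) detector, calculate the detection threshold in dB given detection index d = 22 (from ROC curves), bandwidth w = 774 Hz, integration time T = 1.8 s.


DT = 5*log10(d*w/T) = 5*log10(22 * 774 / 1.8) = 5*log10(9460.0) = 19.88

19.88 dB


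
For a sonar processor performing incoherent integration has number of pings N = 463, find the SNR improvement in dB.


13.33 dB


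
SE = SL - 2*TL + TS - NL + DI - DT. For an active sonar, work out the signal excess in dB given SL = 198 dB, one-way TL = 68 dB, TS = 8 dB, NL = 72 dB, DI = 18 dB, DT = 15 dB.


SE = SL - 2*TL + TS - NL + DI - DT = 198 - 2*68 + (8) - 72 + 18 - 15 = 1

1 dB


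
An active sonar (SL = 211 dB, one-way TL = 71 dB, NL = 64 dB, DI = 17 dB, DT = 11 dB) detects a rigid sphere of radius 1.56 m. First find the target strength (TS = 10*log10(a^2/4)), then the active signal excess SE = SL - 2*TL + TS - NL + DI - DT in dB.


Step 1: TS = 10*log10(1.56^2/4) = -2.16 dB
Step 2: SE = SL - 2*TL + TS - NL + DI - DT = 211 - 2*71 + (-2.16) - 64 + 17 - 11 = 8.84

8.84 dB


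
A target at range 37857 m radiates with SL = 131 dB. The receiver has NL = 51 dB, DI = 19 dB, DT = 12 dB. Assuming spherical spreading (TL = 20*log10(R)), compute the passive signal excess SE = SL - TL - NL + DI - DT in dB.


-4.56 dB


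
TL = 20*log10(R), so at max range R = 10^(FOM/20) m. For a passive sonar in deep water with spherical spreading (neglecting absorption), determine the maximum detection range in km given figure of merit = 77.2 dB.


7.24 km


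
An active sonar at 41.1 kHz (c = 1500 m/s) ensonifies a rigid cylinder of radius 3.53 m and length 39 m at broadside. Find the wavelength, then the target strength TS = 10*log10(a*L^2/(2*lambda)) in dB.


Step 1: lambda = c/f = 1500/41100 = 0.0365 m
Step 2: TS = 10*log10(a*L^2/(2*lambda)) = 10*log10(3.53*39^2/(2*0.0365)) = 48.67

48.67 dB


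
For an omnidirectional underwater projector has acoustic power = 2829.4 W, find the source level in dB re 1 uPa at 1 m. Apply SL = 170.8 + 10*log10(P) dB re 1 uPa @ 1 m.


205.32 dB


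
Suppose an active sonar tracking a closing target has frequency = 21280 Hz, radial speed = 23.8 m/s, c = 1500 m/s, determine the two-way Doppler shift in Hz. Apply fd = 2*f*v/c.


675.29 Hz


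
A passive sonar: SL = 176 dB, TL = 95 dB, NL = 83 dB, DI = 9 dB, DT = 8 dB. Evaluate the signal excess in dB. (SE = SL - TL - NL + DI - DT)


SE = SL - TL - NL + DI - DT = 176 - 95 - 83 + 9 - 8 = -1

-1 dB


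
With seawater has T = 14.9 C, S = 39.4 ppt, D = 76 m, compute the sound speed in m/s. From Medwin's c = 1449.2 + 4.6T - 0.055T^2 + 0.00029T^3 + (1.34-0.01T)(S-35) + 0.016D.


1512.95 m/s


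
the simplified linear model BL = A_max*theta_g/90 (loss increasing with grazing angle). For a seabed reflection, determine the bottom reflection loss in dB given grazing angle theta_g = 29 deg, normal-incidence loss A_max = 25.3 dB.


BL = A_max * theta_g / 90 = 25.3 * 29 / 90 = 8.15

8.15 dB


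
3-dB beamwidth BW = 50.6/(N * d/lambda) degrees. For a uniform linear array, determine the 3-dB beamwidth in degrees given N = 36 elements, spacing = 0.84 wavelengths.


BW = 50.6 / (36 * 0.84) = 50.6 / 30.24 = 1.67

1.67 deg


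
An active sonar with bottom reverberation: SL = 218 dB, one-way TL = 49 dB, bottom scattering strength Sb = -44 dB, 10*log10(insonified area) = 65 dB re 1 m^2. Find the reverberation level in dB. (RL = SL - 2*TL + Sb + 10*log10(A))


RL = SL - 2*TL + Sb + 10*log10(A) = 218 - 2*49 + (-44) + 65 = 141

141 dB


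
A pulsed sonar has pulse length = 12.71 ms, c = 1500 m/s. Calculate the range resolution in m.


dR = c*tau/2 = 1500 * 12.71e-3 / 2 = 9.5325

9.5325 m


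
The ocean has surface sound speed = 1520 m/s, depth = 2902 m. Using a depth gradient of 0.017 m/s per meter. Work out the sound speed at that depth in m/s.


c = 1520 + 0.017 * 2902 = 1569.334

1569.334 m/s


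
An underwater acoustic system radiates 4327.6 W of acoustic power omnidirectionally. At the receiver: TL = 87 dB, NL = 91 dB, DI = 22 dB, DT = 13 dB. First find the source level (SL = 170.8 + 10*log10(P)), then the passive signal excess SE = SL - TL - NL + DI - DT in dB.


Step 1: SL = 170.8 + 10*log10(4327.6) = 207.16 dB
Step 2: SE = SL - TL - NL + DI - DT = 207.16 - 87 - 91 + 22 - 13 = 38.16

38.16 dB


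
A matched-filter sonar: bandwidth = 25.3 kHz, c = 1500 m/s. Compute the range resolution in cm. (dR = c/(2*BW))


2.96 cm


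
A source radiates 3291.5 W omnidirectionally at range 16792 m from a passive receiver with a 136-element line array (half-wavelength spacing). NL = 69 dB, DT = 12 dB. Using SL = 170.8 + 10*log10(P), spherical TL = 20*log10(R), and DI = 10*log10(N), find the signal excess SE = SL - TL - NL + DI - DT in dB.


Step 1: SL = 170.8 + 10*log10(3291.5) = 205.97 dB
Step 2: TL = 20*log10(16792) = 84.5 dB
Step 3: DI = 10*log10(136) = 21.34 dB
Step 4: SE = SL - TL - NL + DI - DT = 205.97 - 84.5 - 69 + 21.34 - 12 = 61.81

61.81 dB


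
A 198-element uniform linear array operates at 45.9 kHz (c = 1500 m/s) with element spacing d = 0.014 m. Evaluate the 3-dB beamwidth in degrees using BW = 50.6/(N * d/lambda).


Step 1: lambda = 1500/45900 = 0.03268 m
Step 2: d/lambda = 0.014/0.03268 = 0.4284
Step 3: BW = 50.6/(N * d/lambda) = 50.6/(198 * 0.4284) = 0.6

0.6 deg


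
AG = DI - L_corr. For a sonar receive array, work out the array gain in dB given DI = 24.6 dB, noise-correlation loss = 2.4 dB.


AG = DI - L_corr = 24.6 - 2.4 = 22.2

22.2 dB


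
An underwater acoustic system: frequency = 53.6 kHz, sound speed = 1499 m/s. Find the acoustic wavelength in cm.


lambda = c/f = 1499 / 53600 = 0.028 m = 2.8 cm

2.8 cm


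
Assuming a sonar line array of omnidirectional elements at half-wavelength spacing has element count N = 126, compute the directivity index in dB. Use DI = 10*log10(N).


DI = 10*log10(126) = 21.0

21.0 dB


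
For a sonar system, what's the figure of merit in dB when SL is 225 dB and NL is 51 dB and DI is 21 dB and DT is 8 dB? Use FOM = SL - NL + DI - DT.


FOM = SL - NL + DI - DT = 225 - 51 + 21 - 8 = 187

187 dB


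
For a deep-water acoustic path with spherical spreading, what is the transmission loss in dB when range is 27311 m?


TL = 20*log10(27311) = 88.73

88.73 dB


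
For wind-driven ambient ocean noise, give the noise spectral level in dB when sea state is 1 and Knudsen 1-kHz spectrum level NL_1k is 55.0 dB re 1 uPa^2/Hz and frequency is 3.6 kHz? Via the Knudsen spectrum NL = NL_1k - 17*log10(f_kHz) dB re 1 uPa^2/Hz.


NL = NL_1k - 17*log10(f_kHz) = 55.0 - 17*log10(3.6) = 55.0 - (9.46) = 45.54

45.54 dB


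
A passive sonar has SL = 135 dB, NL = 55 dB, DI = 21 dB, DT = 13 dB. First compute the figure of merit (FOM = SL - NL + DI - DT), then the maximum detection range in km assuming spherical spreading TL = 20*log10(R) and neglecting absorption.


Step 1: FOM = SL - NL + DI - DT = 135 - 55 + 21 - 13 = 88 dB
Step 2: at max range FOM = TL = 20*log10(R), so R = 10^(88/20) = 25118.86 m = 25.12 km

25.12 km


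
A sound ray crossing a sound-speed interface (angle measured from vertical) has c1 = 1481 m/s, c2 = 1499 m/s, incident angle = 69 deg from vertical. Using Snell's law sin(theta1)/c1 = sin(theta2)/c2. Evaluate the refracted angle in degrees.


70.9 deg


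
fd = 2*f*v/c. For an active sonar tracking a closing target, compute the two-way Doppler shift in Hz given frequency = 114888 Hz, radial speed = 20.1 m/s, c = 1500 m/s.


fd = 2*f*v/c = 2 * 114888 * 20.1 / 1500 = 3079.0

3079.0 Hz


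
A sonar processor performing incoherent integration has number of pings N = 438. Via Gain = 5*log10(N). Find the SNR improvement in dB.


Gain = 5*log10(438) = 13.21

13.21 dB


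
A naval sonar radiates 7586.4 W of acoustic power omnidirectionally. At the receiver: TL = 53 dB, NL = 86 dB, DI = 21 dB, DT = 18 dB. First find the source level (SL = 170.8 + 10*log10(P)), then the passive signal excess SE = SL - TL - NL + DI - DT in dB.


Step 1: SL = 170.8 + 10*log10(7586.4) = 209.6 dB
Step 2: SE = SL - TL - NL + DI - DT = 209.6 - 53 - 86 + 21 - 18 = 73.6

73.6 dB


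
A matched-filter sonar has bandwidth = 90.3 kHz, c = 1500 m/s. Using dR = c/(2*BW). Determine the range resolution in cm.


dR = c/(2*BW) = 1500 / (2 * 90.3e3) = 0.0083 m = 0.83 cm

0.83 cm


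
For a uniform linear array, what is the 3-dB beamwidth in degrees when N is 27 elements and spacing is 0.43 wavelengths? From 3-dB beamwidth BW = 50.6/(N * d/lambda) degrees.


4.36 deg


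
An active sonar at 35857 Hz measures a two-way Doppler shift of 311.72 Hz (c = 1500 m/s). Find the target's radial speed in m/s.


From fd = 2*f*v/c, v = c*fd/(2*f) = 1500 * 311.72 / (2*35857) = 6.52

6.52 m/s


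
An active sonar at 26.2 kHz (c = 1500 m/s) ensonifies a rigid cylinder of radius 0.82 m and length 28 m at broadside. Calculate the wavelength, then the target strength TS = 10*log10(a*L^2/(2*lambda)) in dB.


Step 1: lambda = c/f = 1500/26200 = 0.05725 m
Step 2: TS = 10*log10(a*L^2/(2*lambda)) = 10*log10(0.82*28^2/(2*0.05725)) = 37.49

37.49 dB


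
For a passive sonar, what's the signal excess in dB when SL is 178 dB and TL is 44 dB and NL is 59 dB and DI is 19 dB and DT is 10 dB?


SE = SL - TL - NL + DI - DT = 178 - 44 - 59 + 19 - 10 = 84

84 dB


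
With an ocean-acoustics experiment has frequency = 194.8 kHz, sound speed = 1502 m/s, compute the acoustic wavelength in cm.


lambda = c/f = 1502 / 194800 = 0.0077 m = 0.77 cm

0.77 cm


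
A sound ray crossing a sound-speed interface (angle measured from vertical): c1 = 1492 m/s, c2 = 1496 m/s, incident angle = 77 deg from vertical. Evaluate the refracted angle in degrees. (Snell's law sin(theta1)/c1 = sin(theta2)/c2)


sin(theta2) = (c2/c1)*sin(theta1) = (1496/1492)*sin(77 deg) = 0.97698
theta2 = arcsin(0.97698) = 77.68

77.68 deg


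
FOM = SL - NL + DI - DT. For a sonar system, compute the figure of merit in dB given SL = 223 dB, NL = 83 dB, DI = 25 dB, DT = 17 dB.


FOM = SL - NL + DI - DT = 223 - 83 + 25 - 17 = 148

148 dB


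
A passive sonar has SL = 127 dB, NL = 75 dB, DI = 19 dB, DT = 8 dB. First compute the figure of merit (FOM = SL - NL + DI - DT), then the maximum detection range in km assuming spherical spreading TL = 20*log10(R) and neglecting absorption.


Step 1: FOM = SL - NL + DI - DT = 127 - 75 + 19 - 8 = 63 dB
Step 2: at max range FOM = TL = 20*log10(R), so R = 10^(63/20) = 1412.54 m = 1.41 km

1.41 km


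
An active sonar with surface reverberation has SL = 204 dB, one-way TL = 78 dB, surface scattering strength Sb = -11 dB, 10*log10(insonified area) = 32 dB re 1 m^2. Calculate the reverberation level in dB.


RL = SL - 2*TL + Sb + 10*log10(A) = 204 - 2*78 + (-11) + 32 = 69

69 dB


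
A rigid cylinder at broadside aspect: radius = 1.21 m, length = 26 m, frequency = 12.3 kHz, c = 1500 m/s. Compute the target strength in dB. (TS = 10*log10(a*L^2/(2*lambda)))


lambda = 1500/12300 = 0.12195 m
TS = 10*log10(1.21*26^2/(2*0.12195)) = 35.26

35.26 dB


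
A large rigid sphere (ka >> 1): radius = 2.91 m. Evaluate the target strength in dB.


TS = 10*log10(2.91^2 / 4) = 10*log10(2.117025) = 3.26

3.26 dB


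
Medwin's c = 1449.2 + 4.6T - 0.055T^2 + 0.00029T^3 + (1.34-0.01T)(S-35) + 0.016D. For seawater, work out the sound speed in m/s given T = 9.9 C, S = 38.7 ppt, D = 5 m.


1494.3 m/s


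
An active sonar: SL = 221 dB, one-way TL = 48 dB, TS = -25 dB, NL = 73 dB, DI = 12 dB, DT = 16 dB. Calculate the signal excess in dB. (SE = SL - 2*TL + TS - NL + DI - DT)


SE = SL - 2*TL + TS - NL + DI - DT = 221 - 2*48 + (-25) - 73 + 12 - 16 = 23

23 dB


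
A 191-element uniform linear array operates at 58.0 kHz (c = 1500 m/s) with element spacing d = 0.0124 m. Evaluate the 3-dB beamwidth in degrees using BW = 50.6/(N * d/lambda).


0.55 deg


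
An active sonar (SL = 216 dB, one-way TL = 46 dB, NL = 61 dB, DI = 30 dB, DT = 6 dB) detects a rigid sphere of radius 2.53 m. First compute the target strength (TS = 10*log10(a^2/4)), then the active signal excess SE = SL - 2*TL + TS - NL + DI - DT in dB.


Step 1: TS = 10*log10(2.53^2/4) = 2.04 dB
Step 2: SE = SL - 2*TL + TS - NL + DI - DT = 216 - 2*46 + (2.04) - 61 + 30 - 6 = 89.04

89.04 dB


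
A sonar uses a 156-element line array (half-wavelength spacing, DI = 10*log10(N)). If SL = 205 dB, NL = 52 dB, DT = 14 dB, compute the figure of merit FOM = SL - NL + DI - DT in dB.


Step 1: DI = 10*log10(156) = 21.93 dB
Step 2: FOM = SL - NL + DI - DT = 205 - 52 + 21.93 - 14 = 160.93

160.93 dB


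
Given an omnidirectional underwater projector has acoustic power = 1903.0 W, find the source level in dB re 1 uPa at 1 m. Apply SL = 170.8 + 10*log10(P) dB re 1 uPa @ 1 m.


SL = 170.8 + 10*log10(1903.0) = 170.8 + 32.79 = 203.59

203.59 dB


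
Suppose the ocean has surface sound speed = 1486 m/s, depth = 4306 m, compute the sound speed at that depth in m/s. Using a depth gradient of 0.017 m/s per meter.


c = 1486 + 0.017 * 4306 = 1559.202

1559.202 m/s


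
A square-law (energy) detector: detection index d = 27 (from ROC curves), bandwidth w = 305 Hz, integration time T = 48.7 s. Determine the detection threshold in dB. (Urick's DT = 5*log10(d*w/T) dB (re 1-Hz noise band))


DT = 5*log10(d*w/T) = 5*log10(27 * 305 / 48.7) = 5*log10(169.1) = 11.14

11.14 dB


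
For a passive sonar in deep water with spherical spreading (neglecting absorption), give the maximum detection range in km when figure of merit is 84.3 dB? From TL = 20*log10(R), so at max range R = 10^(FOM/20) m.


16.41 km


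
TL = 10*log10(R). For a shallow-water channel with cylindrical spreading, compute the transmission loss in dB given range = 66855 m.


48.25 dB


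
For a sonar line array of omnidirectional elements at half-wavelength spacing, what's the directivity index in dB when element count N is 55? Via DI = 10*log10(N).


DI = 10*log10(55) = 17.4

17.4 dB


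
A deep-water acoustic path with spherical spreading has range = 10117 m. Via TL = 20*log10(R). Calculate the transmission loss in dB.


TL = 20*log10(10117) = 80.1

80.1 dB


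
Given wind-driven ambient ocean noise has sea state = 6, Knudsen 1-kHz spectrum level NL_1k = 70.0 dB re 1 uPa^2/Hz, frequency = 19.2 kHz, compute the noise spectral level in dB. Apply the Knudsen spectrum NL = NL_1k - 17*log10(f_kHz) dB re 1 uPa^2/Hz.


NL = NL_1k - 17*log10(f_kHz) = 70.0 - 17*log10(19.2) = 70.0 - (21.82) = 48.18

48.18 dB


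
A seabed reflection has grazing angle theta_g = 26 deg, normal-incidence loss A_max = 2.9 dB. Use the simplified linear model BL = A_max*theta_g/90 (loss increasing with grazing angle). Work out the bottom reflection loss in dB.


BL = A_max * theta_g / 90 = 2.9 * 26 / 90 = 0.84

0.84 dB


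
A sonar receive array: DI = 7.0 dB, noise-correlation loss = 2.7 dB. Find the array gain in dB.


AG = DI - L_corr = 7.0 - 2.7 = 4.3

4.3 dB


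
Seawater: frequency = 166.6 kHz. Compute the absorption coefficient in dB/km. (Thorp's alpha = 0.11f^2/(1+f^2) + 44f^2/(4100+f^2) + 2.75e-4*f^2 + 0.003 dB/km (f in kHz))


f^2 = 27755.56
alpha = 0.11*27755.56/(1+27755.56) + 44*27755.56/(4100+27755.56) + 2.75e-4*27755.56 + 0.003 = 46.083

46.083 dB/km


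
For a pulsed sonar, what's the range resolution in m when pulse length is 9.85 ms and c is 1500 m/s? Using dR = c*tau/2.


dR = c*tau/2 = 1500 * 9.85e-3 / 2 = 7.3875

7.3875 m


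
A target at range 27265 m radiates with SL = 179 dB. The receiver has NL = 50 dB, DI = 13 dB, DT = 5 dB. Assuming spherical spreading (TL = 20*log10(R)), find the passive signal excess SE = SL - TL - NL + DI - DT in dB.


Step 1: TL = 20*log10(27265) = 88.71 dB
Step 2: SE = 179 - 88.71 - 50 + 13 - 5 = 48.29

48.29 dB


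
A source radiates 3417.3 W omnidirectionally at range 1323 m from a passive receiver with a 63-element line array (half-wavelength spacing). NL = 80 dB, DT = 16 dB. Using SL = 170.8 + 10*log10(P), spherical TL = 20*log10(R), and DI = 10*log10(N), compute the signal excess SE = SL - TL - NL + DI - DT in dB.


Step 1: SL = 170.8 + 10*log10(3417.3) = 206.14 dB
Step 2: TL = 20*log10(1323) = 62.43 dB
Step 3: DI = 10*log10(63) = 17.99 dB
Step 4: SE = SL - TL - NL + DI - DT = 206.14 - 62.43 - 80 + 17.99 - 16 = 65.7

65.7 dB


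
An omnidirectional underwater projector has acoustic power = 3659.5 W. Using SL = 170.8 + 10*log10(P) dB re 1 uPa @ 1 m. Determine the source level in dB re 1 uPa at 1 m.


SL = 170.8 + 10*log10(3659.5) = 170.8 + 35.63 = 206.43

206.43 dB


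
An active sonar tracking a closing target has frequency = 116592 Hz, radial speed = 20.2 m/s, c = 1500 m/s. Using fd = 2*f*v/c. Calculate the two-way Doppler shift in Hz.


fd = 2*f*v/c = 2 * 116592 * 20.2 / 1500 = 3140.21

3140.21 Hz


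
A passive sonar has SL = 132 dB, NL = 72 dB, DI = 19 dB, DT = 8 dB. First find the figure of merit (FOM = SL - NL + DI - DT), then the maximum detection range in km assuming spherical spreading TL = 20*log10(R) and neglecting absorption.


Step 1: FOM = SL - NL + DI - DT = 132 - 72 + 19 - 8 = 71 dB
Step 2: at max range FOM = TL = 20*log10(R), so R = 10^(71/20) = 3548.13 m = 3.55 km

3.55 km
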